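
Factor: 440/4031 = 2^3 * 5^1 * 11^1*29^(-1 )* 139^( - 1)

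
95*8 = 760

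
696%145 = 116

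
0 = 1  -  1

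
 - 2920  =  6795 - 9715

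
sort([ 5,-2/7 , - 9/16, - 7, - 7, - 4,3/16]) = [-7, - 7, - 4, - 9/16 , - 2/7,3/16, 5] 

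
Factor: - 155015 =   -  5^1 * 7^1*43^1 * 103^1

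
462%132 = 66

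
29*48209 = 1398061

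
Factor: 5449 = 5449^1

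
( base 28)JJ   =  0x227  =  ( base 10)551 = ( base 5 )4201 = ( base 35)FQ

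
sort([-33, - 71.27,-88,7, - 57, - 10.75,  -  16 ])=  [-88, - 71.27 ,-57,-33,  -  16, - 10.75, 7 ]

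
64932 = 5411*12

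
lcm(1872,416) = 3744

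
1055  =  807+248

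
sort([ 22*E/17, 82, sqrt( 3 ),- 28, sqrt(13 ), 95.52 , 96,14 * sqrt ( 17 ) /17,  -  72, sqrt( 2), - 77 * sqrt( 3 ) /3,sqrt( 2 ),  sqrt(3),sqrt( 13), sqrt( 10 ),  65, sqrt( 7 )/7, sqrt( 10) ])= [  -  72,-77 * sqrt(3 ) /3 ,  -  28,  sqrt( 7 )/7, sqrt( 2 ), sqrt( 2), sqrt ( 3),sqrt( 3), sqrt( 10 ),sqrt( 10),14*sqrt( 17 ) /17,22*E/17, sqrt( 13), sqrt( 13),  65,  82, 95.52,96 ] 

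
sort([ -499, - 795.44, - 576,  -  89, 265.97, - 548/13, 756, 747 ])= [-795.44, - 576, - 499, - 89,-548/13,265.97,747,756]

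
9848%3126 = 470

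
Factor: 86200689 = 3^1*28733563^1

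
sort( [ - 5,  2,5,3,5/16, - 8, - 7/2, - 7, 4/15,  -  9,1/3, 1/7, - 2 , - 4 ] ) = [ - 9, - 8, - 7, - 5, - 4, - 7/2, - 2 , 1/7, 4/15, 5/16, 1/3, 2,3,5]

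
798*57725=46064550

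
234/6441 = 78/2147= 0.04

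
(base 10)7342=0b1110010101110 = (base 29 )8L5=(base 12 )42ba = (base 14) 2966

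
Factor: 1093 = 1093^1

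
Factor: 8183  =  7^2*167^1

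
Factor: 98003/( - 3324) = - 2^( - 2)*3^( - 1 )*23^1*277^( - 1)* 4261^1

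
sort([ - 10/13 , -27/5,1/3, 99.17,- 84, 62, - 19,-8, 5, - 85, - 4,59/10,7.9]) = [ - 85, - 84, - 19,- 8, - 27/5,  -  4, - 10/13,1/3, 5, 59/10, 7.9, 62, 99.17 ] 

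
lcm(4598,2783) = 105754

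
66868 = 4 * 16717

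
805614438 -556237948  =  249376490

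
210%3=0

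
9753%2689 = 1686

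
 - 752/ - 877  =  752/877 = 0.86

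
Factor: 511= 7^1* 73^1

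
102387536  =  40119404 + 62268132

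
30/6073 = 30/6073 = 0.00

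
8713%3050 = 2613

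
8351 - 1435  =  6916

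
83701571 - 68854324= 14847247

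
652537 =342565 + 309972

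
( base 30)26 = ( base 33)20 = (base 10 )66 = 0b1000010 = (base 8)102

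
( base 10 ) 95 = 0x5f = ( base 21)4B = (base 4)1133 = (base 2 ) 1011111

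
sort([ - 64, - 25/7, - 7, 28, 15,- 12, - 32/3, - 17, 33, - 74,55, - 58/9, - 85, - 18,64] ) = [ - 85, - 74, - 64, - 18, - 17, - 12  , - 32/3, - 7 , - 58/9, -25/7 , 15, 28, 33, 55, 64] 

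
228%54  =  12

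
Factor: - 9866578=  - 2^1*4933289^1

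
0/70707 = 0 = 0.00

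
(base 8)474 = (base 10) 316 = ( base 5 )2231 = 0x13c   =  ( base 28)B8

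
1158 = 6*193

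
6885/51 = 135 = 135.00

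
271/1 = 271 =271.00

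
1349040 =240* 5621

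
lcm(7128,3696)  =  99792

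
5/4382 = 5/4382 = 0.00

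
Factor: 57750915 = 3^1*5^1*3850061^1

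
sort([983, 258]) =[ 258,  983] 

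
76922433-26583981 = 50338452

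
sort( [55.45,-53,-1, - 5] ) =[-53, - 5,-1,55.45]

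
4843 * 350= 1695050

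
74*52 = 3848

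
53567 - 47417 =6150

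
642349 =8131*79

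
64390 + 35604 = 99994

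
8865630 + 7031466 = 15897096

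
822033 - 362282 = 459751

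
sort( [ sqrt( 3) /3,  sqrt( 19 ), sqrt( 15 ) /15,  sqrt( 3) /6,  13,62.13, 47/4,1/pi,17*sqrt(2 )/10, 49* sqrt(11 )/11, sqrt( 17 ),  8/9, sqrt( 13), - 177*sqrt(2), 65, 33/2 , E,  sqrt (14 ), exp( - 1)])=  [ - 177  *  sqrt( 2),  sqrt( 15 ) /15, sqrt (3 )/6, 1/pi, exp (  -  1), sqrt( 3 )/3, 8/9,17 * sqrt( 2 )/10,  E,sqrt( 13 ) , sqrt( 14),sqrt( 17 ),sqrt(19 ), 47/4, 13,49*sqrt (11 )/11,33/2, 62.13, 65 ]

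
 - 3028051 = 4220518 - 7248569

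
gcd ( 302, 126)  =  2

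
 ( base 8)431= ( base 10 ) 281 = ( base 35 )81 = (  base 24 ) bh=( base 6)1145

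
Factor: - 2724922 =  - 2^1*1362461^1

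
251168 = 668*376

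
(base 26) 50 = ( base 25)55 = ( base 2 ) 10000010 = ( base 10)130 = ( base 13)A0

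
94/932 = 47/466 = 0.10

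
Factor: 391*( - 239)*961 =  - 89804489  =  -17^1*23^1*31^2*239^1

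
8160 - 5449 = 2711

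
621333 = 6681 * 93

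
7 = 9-2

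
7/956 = 7/956 = 0.01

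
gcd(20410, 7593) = 1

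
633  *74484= 47148372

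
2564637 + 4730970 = 7295607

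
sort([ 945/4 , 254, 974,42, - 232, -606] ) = [  -  606, - 232, 42,945/4,254,974]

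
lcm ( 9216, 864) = 27648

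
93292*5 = 466460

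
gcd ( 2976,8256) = 96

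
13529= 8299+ 5230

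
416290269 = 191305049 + 224985220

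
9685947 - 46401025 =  - 36715078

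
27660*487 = 13470420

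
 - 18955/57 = - 18955/57 = -  332.54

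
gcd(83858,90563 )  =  1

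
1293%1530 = 1293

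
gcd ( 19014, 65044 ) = 2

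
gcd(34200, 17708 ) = 76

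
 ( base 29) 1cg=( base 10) 1205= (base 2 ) 10010110101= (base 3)1122122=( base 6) 5325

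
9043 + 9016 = 18059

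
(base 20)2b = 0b110011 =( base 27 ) 1O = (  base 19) 2D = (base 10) 51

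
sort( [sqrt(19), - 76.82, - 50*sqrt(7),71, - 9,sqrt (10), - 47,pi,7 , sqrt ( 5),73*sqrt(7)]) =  [-50*sqrt(7), - 76.82,  -  47, - 9,sqrt (5),  pi,  sqrt( 10),sqrt(19), 7, 71,73*sqrt( 7)]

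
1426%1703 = 1426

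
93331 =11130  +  82201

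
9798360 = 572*17130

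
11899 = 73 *163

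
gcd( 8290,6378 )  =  2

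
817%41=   38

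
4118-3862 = 256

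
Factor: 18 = 2^1*3^2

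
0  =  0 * 2631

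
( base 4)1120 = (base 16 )58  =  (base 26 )3A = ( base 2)1011000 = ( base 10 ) 88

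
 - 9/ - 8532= 1/948 = 0.00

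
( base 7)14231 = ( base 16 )F35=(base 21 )8h8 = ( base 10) 3893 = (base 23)786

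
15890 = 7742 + 8148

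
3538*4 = 14152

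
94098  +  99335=193433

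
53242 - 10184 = 43058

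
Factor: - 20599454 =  - 2^1*29^2*37^1*331^1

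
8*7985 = 63880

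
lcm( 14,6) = 42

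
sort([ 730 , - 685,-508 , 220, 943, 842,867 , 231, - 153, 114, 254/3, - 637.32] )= [- 685, - 637.32,-508, -153, 254/3, 114, 220, 231, 730 , 842, 867,  943 ]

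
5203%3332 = 1871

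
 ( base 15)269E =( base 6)102105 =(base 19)13g3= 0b10000000111001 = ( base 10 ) 8249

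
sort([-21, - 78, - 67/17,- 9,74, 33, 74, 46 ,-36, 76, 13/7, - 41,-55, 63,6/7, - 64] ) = [ - 78, - 64, - 55,- 41, - 36, - 21, - 9, - 67/17, 6/7, 13/7, 33,  46, 63, 74, 74,76 ] 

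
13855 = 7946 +5909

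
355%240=115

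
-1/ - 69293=1/69293 = 0.00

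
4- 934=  - 930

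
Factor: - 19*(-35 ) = 665  =  5^1*7^1*19^1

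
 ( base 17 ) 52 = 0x57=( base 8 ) 127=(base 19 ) 4B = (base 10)87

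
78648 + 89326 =167974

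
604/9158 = 302/4579 =0.07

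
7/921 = 7/921 = 0.01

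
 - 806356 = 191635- 997991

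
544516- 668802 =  - 124286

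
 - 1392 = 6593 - 7985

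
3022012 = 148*20419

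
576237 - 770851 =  -194614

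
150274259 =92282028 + 57992231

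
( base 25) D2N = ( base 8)20006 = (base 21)ic8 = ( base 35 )6o8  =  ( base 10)8198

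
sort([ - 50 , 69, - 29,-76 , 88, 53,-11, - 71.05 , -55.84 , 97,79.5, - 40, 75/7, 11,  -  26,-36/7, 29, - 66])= [ - 76, - 71.05,- 66, - 55.84,-50, - 40, - 29, - 26, - 11, - 36/7,75/7, 11, 29 , 53, 69, 79.5,88,97] 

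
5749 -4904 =845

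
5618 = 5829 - 211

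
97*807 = 78279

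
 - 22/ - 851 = 22/851 = 0.03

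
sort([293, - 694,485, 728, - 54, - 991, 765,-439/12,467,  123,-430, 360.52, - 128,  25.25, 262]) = [ - 991, - 694, - 430, - 128, - 54, - 439/12,25.25, 123, 262, 293,360.52,467,485, 728, 765 ]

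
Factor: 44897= 17^1*19^1*139^1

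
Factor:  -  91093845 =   -  3^1*5^1*6072923^1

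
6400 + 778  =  7178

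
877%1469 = 877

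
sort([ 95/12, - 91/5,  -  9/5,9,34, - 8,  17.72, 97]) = [ - 91/5, - 8,  -  9/5 , 95/12,  9,17.72, 34, 97]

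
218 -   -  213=431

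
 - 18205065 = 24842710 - 43047775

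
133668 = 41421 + 92247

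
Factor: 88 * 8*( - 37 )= -2^6 * 11^1 * 37^1 = - 26048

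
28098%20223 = 7875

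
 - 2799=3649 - 6448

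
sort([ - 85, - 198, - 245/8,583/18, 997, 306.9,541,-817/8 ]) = [-198,-817/8 , -85,  -  245/8,583/18,306.9,541,997 ]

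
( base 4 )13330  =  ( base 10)508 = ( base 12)364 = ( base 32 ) FS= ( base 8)774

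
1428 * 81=115668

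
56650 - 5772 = 50878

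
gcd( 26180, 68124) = 28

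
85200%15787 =6265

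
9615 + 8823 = 18438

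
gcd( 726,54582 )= 66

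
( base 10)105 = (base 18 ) 5f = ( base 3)10220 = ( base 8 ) 151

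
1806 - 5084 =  - 3278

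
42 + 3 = 45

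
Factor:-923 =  - 13^1 * 71^1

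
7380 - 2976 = 4404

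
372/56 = 6  +  9/14=6.64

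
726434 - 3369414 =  - 2642980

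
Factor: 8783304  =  2^3 * 3^1*509^1*719^1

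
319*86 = 27434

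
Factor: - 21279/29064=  - 41/56 = - 2^( - 3)*7^(-1 )  *41^1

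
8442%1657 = 157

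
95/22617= 95/22617 = 0.00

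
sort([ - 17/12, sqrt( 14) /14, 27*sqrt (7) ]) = [ - 17/12, sqrt( 14 )/14, 27*sqrt( 7 )]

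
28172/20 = 1408+ 3/5 = 1408.60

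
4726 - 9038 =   -  4312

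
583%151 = 130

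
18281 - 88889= -70608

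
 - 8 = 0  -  8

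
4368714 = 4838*903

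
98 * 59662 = 5846876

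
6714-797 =5917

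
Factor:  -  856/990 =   -  2^2*3^(  -  2 )*5^(  -  1 )*11^(-1)*107^1  =  -428/495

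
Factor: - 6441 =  - 3^1*19^1*113^1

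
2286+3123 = 5409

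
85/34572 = 85/34572 = 0.00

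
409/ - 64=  - 7+39/64 = -6.39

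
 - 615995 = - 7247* 85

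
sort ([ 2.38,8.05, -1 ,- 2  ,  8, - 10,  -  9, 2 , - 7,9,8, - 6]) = [  -  10,-9, - 7,  -  6,  -  2,-1, 2, 2.38,  8, 8, 8.05,9]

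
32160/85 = 378+6/17 =378.35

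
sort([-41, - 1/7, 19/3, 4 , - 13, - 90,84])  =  [ - 90, - 41, - 13,-1/7 , 4, 19/3, 84 ] 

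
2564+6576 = 9140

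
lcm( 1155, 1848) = 9240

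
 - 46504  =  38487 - 84991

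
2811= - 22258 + 25069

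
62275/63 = 62275/63 = 988.49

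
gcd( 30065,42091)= 6013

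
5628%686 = 140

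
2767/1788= 1 + 979/1788 = 1.55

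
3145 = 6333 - 3188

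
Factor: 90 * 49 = 4410 = 2^1*3^2 * 5^1*7^2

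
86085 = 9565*9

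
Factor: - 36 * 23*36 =-2^4*3^4*23^1 = - 29808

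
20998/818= 10499/409 = 25.67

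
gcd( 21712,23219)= 1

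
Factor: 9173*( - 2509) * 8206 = - 2^1 * 11^1*13^1*193^1*373^1*9173^1 =- 188861557742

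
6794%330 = 194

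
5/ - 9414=-1+9409/9414 =-  0.00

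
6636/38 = 3318/19 = 174.63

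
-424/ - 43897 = 424/43897 = 0.01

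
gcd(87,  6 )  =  3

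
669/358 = 669/358 = 1.87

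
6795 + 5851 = 12646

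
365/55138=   365/55138 = 0.01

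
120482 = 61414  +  59068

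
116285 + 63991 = 180276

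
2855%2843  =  12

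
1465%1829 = 1465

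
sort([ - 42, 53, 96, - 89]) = [ - 89, - 42, 53, 96]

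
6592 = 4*1648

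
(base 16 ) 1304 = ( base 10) 4868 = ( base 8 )11404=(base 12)2998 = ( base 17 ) ge6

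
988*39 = 38532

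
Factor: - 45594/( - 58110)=51/65 =3^1*5^(-1) * 13^( - 1)*17^1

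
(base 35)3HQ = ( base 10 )4296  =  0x10c8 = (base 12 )25a0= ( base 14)17CC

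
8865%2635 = 960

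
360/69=120/23 = 5.22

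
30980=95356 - 64376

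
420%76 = 40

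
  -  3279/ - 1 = 3279/1 = 3279.00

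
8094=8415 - 321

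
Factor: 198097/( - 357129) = - 3^( - 4)*4409^ (-1) * 198097^1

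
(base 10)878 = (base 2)1101101110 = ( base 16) 36e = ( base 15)3d8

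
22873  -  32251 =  - 9378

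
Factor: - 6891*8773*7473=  - 3^2*31^1*47^1*53^1*283^1*2297^1=- 451778294439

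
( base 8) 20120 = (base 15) 26B7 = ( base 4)2001100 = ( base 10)8272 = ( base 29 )9o7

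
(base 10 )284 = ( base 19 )EI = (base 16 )11C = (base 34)8C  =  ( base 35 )84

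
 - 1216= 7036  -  8252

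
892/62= 446/31 = 14.39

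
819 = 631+188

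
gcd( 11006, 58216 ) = 2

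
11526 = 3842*3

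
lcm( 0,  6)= 0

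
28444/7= 4063 +3/7= 4063.43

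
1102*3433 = 3783166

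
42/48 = 7/8 = 0.88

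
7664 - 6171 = 1493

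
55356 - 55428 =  - 72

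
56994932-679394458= -622399526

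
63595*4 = 254380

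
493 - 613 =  - 120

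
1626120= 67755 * 24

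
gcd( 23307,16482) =3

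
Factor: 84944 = 2^4*5309^1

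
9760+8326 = 18086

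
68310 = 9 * 7590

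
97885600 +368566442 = 466452042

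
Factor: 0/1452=0^1 = 0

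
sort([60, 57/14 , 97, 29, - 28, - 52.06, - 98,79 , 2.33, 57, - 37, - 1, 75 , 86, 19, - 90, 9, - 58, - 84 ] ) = [ - 98, - 90, - 84, - 58, - 52.06, - 37 , - 28, - 1, 2.33, 57/14,9, 19, 29, 57, 60 , 75,79,86,97]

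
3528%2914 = 614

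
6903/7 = 986 + 1/7 = 986.14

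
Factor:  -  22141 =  - 7^1*3163^1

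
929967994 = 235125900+694842094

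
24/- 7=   -  4 +4/7 = -3.43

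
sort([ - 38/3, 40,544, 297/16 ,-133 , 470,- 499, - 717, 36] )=[ - 717, - 499, - 133, - 38/3, 297/16,36, 40,470 , 544]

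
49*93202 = 4566898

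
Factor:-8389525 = -5^2  *73^1*4597^1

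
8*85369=682952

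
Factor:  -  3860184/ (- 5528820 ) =2^1 *5^(-1 )*11^( - 1 )*8377^( - 1 )*160841^1 = 321682/460735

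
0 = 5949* 0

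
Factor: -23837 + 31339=7502 = 2^1 * 11^2*31^1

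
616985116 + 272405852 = 889390968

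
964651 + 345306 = 1309957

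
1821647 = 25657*71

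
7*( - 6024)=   -  42168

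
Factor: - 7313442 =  - 2^1*3^1*19^1 * 64153^1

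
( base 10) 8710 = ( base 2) 10001000000110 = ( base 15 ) 28aa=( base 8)21006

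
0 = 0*20596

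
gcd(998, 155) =1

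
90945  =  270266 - 179321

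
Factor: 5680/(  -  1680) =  - 71/21 = -  3^(-1 )*7^ ( -1)*  71^1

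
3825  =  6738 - 2913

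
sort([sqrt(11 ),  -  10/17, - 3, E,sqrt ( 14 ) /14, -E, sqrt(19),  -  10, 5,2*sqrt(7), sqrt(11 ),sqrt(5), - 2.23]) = [-10, -3,-E, - 2.23, - 10/17,sqrt(14)/14, sqrt( 5), E, sqrt(11),sqrt(11 ), sqrt(19),  5,2*sqrt(7 )]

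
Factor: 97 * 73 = 73^1 *97^1 = 7081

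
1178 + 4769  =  5947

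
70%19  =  13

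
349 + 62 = 411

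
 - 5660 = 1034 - 6694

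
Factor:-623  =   - 7^1 * 89^1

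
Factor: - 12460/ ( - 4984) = 5/2 = 2^( - 1)*5^1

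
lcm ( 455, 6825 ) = 6825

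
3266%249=29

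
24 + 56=80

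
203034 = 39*5206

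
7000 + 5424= 12424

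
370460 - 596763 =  - 226303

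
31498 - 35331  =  -3833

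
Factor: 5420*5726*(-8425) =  - 2^3 * 5^3*7^1*271^1*337^1*409^1= - 261469201000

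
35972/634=17986/317=56.74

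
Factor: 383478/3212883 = 127826/1070961 = 2^1*3^(-1)  *41^( - 1 )*8707^ ( - 1 ) * 63913^1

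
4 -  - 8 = 12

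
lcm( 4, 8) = 8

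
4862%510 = 272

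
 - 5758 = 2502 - 8260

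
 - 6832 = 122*( - 56) 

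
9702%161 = 42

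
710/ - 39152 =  - 355/19576  =  - 0.02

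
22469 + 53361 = 75830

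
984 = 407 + 577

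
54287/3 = 54287/3 =18095.67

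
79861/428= 186 + 253/428 = 186.59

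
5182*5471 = 28350722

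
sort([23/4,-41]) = [ - 41,23/4]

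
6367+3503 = 9870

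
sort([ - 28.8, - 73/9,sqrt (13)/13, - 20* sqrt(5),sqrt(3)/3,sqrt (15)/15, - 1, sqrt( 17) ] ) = [ - 20*sqrt(5 ), - 28.8, - 73/9,-1, sqrt(15)/15,sqrt(13)/13,sqrt( 3) /3,sqrt(17) ]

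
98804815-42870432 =55934383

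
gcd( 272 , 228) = 4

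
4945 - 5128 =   -  183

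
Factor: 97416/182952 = 41/77 = 7^( - 1)*11^(-1) * 41^1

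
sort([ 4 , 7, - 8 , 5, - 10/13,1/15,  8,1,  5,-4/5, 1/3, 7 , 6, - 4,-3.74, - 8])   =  [ - 8, -8, -4,-3.74, - 4/5, - 10/13, 1/15, 1/3, 1 , 4, 5,  5,6,7,7, 8 ] 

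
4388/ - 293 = -4388/293 = - 14.98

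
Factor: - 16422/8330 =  - 3^1*5^( - 1 )*7^( - 1)*23^1 = - 69/35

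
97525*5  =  487625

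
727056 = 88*8262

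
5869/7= 838+3/7 = 838.43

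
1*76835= 76835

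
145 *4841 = 701945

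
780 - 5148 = -4368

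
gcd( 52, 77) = 1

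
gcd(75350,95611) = 1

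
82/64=1 + 9/32 = 1.28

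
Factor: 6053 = 6053^1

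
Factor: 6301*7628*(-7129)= - 2^2*1907^1*6301^1 * 7129^1 = - 342648455612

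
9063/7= 9063/7 = 1294.71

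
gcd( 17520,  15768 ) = 1752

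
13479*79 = 1064841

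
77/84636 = 77/84636  =  0.00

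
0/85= 0= 0.00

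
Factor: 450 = 2^1*3^2*5^2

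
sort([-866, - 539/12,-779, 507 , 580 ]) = [ - 866, - 779, - 539/12, 507, 580]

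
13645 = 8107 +5538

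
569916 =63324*9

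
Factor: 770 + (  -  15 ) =5^1*151^1 = 755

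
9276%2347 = 2235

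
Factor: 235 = 5^1*47^1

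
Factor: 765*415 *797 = 253027575 = 3^2*5^2 * 17^1 * 83^1*797^1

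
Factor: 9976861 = 9976861^1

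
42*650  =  27300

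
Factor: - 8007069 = - 3^1*7^1*381289^1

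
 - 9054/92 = -4527/46  =  - 98.41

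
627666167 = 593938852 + 33727315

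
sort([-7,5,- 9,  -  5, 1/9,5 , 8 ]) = [ - 9, - 7,  -  5, 1/9, 5, 5,8]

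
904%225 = 4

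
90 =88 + 2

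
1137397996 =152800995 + 984597001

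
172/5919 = 172/5919 = 0.03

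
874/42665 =38/1855 = 0.02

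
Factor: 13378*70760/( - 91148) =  - 236656820/22787 = - 2^2*5^1*29^1*61^1*6689^1*22787^( - 1)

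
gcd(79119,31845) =3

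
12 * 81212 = 974544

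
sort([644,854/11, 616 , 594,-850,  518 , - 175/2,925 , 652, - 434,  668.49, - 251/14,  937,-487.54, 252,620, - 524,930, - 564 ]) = [ - 850,  -  564, - 524, - 487.54,-434, - 175/2 ,-251/14, 854/11, 252,518,  594, 616, 620,644,652,668.49,  925, 930,937 ]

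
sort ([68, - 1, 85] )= [ - 1,68,  85 ]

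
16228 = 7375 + 8853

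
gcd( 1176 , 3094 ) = 14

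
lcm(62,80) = 2480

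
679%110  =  19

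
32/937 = 32/937 = 0.03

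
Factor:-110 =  - 2^1* 5^1*11^1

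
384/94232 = 48/11779 = 0.00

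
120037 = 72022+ 48015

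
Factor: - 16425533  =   - 16425533^1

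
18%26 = 18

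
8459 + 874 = 9333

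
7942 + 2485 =10427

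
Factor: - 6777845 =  -5^1*37^1*36637^1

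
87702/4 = 21925 + 1/2 = 21925.50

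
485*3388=1643180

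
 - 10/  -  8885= 2/1777= 0.00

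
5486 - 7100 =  - 1614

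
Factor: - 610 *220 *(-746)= 2^4*5^2*11^1*61^1*373^1=100113200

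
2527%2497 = 30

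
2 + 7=9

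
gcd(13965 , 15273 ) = 3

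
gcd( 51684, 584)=292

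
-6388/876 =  - 1597/219 = - 7.29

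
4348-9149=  - 4801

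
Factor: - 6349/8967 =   -  3^( - 1 )  *  7^( - 1)  *61^ ( - 1)*907^1 = -907/1281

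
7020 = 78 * 90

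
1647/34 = 48 + 15/34= 48.44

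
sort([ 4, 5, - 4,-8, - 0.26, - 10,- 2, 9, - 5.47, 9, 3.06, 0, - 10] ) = [ - 10, - 10,-8, - 5.47,-4, - 2,-0.26,0, 3.06,4, 5, 9, 9 ] 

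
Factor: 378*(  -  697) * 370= - 97482420 = - 2^2 * 3^3*5^1*7^1 * 17^1 * 37^1 *41^1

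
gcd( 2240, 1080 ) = 40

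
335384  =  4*83846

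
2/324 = 1/162 = 0.01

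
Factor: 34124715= 3^2*5^1*59^1*12853^1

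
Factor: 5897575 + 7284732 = 883^1 *14929^1 = 13182307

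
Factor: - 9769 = - 9769^1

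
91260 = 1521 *60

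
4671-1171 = 3500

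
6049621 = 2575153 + 3474468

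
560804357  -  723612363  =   - 162808006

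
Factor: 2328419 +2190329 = 2^2*13^1*67^1*1297^1 = 4518748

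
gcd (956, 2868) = 956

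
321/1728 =107/576 = 0.19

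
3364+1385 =4749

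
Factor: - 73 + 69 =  - 2^2 = - 4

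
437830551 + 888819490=1326650041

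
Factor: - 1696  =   - 2^5*53^1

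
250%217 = 33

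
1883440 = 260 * 7244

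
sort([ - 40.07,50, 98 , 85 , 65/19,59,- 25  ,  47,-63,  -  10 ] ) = [-63,  -  40.07 , - 25, - 10, 65/19, 47, 50, 59, 85, 98] 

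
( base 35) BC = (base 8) 615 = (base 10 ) 397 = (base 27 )EJ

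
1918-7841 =-5923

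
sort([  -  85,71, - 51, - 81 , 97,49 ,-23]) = [ - 85, - 81, - 51, - 23, 49,71,97]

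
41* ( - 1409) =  - 57769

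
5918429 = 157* 37697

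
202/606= 1/3 = 0.33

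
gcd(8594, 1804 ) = 2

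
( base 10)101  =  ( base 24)45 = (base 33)32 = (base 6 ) 245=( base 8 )145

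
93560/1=93560 = 93560.00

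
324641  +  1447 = 326088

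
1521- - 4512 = 6033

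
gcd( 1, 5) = 1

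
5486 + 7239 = 12725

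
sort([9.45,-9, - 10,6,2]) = [ - 10,-9,2,6,9.45]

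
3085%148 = 125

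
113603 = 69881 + 43722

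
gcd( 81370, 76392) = 2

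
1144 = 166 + 978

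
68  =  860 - 792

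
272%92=88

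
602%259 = 84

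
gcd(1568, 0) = 1568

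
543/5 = 543/5 = 108.60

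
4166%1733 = 700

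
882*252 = 222264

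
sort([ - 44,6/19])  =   [ - 44,6/19 ] 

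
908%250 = 158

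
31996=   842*38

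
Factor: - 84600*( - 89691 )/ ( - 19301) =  - 7587858600/19301 = - 2^3*3^3 *5^2*7^1*47^1 *4271^1*19301^ (- 1)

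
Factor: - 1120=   -  2^5 *5^1 * 7^1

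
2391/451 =2391/451=5.30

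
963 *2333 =2246679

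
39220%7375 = 2345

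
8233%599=446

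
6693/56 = 119  +  29/56 = 119.52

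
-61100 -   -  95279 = 34179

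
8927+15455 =24382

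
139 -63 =76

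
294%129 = 36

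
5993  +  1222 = 7215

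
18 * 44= 792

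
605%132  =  77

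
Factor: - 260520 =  - 2^3*3^1 * 5^1 * 13^1 * 167^1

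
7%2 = 1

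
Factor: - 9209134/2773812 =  - 2^ ( - 1)*3^( - 1) * 11^1*97^( - 1 )*2383^( - 1 )*418597^1 = - 4604567/1386906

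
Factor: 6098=2^1*3049^1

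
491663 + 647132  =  1138795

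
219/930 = 73/310  =  0.24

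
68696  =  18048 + 50648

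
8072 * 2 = 16144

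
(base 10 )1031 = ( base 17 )39B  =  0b10000000111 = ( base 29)16G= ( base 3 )1102012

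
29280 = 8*3660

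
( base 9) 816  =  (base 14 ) 355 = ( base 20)1d3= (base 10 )663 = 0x297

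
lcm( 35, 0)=0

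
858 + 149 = 1007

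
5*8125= 40625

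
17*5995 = 101915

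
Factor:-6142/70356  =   - 2^(-1)*3^(-1)*11^( - 1 )*13^( - 1 ) * 37^1*41^( - 1 )*83^1 = - 3071/35178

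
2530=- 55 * ( - 46 ) 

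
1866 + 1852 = 3718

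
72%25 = 22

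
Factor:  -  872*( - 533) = 464776 =2^3*13^1*41^1 * 109^1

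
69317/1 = 69317 = 69317.00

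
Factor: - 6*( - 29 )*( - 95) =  -16530 = -2^1*3^1*5^1*19^1*29^1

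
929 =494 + 435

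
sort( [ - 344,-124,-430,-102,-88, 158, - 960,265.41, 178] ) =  [ - 960, - 430,- 344, - 124, - 102, - 88, 158,178, 265.41 ]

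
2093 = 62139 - 60046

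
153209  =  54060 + 99149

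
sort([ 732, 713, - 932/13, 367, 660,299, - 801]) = [  -  801, - 932/13, 299,367,660, 713, 732 ]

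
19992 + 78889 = 98881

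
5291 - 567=4724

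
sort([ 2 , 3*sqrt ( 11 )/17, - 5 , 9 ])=[-5,3*sqrt( 11)/17,  2,  9 ] 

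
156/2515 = 156/2515= 0.06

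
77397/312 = 248  +  7/104 = 248.07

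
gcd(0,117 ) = 117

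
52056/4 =13014 = 13014.00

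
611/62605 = 611/62605= 0.01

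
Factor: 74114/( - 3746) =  - 37057/1873 = -1873^(-1)*37057^1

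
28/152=7/38 = 0.18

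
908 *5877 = 5336316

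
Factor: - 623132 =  - 2^2 * 155783^1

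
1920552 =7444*258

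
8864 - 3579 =5285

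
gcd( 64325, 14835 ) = 5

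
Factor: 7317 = 3^3*271^1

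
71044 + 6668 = 77712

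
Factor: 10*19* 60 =11400 = 2^3*3^1*5^2*19^1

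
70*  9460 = 662200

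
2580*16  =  41280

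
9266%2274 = 170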